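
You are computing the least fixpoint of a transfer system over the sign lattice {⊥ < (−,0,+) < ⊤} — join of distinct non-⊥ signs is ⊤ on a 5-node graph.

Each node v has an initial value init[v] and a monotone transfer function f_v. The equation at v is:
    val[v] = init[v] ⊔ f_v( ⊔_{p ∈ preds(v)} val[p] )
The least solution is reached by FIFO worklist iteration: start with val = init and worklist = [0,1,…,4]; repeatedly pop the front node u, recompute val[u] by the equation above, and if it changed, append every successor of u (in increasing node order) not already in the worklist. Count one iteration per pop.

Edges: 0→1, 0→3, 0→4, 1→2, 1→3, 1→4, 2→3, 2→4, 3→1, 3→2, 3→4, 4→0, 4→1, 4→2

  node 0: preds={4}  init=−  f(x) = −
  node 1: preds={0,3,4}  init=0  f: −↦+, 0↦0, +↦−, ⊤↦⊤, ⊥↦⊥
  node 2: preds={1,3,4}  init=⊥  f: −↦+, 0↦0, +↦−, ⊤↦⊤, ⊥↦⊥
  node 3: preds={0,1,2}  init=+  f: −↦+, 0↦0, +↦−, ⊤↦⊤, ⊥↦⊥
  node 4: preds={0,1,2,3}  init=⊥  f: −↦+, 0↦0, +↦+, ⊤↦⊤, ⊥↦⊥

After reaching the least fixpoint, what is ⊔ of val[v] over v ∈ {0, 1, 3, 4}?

Worklist (8 pops):
  #1 pop 0: in=⊥ → − (no change)
  #2 pop 1: in=⊤ → ⊤ (was 0); enqueue []
  #3 pop 2: in=⊤ → ⊤ (was ⊥); enqueue []
  #4 pop 3: in=⊤ → ⊤ (was +); enqueue [1,2]
  #5 pop 4: in=⊤ → ⊤ (was ⊥); enqueue [0]
  #6 pop 1: in=⊤ → ⊤ (no change)
  #7 pop 2: in=⊤ → ⊤ (no change)
  #8 pop 0: in=⊤ → − (no change)

Fixpoint:
  val[0] = −
  val[1] = ⊤
  val[2] = ⊤
  val[3] = ⊤
  val[4] = ⊤

⊤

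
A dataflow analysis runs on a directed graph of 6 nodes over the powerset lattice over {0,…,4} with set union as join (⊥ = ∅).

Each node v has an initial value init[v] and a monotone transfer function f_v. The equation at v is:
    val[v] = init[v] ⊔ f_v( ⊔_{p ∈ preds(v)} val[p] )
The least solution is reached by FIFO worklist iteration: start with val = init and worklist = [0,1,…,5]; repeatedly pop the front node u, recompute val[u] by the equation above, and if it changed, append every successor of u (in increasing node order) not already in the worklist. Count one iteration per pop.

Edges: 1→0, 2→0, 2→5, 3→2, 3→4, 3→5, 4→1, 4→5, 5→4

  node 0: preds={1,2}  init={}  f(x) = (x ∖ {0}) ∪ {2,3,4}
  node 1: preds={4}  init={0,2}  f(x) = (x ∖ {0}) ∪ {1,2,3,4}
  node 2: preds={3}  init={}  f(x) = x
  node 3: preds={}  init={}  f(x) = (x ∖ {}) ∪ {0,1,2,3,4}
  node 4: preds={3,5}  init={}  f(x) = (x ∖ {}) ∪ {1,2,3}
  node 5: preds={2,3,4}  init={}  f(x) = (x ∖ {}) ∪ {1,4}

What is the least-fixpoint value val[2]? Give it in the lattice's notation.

{0,1,2,3,4}

Worklist (12 pops):
  #1 pop 0: in={0,2} → {2,3,4} (was {}); enqueue []
  #2 pop 1: in={} → {0,1,2,3,4} (was {0,2}); enqueue [0]
  #3 pop 2: in={} → {} (no change)
  #4 pop 3: in={} → {0,1,2,3,4} (was {}); enqueue [2]
  #5 pop 4: in={0,1,2,3,4} → {0,1,2,3,4} (was {}); enqueue [1]
  #6 pop 5: in={0,1,2,3,4} → {0,1,2,3,4} (was {}); enqueue [4]
  #7 pop 0: in={0,1,2,3,4} → {1,2,3,4} (was {2,3,4}); enqueue []
  #8 pop 2: in={0,1,2,3,4} → {0,1,2,3,4} (was {}); enqueue [0,5]
  #9 pop 1: in={0,1,2,3,4} → {0,1,2,3,4} (no change)
  #10 pop 4: in={0,1,2,3,4} → {0,1,2,3,4} (no change)
  #11 pop 0: in={0,1,2,3,4} → {1,2,3,4} (no change)
  #12 pop 5: in={0,1,2,3,4} → {0,1,2,3,4} (no change)

Fixpoint:
  val[0] = {1,2,3,4}
  val[1] = {0,1,2,3,4}
  val[2] = {0,1,2,3,4}
  val[3] = {0,1,2,3,4}
  val[4] = {0,1,2,3,4}
  val[5] = {0,1,2,3,4}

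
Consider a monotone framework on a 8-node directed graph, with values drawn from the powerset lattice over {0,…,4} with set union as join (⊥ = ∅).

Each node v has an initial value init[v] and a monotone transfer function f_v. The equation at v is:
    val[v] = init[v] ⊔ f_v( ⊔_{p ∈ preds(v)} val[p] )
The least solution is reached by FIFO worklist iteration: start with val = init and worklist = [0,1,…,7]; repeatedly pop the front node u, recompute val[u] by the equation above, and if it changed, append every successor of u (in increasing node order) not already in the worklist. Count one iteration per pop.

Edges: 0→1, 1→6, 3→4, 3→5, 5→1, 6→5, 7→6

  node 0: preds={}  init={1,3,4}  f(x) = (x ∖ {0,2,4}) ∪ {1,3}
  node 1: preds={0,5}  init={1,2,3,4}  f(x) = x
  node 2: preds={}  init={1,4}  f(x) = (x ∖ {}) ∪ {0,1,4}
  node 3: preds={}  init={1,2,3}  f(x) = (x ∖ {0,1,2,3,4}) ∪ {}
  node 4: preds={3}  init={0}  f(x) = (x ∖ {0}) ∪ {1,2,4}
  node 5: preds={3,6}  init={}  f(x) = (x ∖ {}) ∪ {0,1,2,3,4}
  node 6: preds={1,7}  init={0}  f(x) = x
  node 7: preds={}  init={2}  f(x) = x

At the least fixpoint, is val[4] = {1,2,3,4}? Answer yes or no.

Trace (11 dequeues):
  [1] u=0 | in {} | out {1,3,4} | ==
  [2] u=1 | in {1,3,4} | out {1,2,3,4} | ==
  [3] u=2 | in {} | out {0,1,4} | prev {1,4} | push {}
  [4] u=3 | in {} | out {1,2,3} | ==
  [5] u=4 | in {1,2,3} | out {0,1,2,3,4} | prev {0} | push {}
  [6] u=5 | in {0,1,2,3} | out {0,1,2,3,4} | prev {} | push {1}
  [7] u=6 | in {1,2,3,4} | out {0,1,2,3,4} | prev {0} | push {5}
  [8] u=7 | in {} | out {2} | ==
  [9] u=1 | in {0,1,2,3,4} | out {0,1,2,3,4} | prev {1,2,3,4} | push {6}
  [10] u=5 | in {0,1,2,3,4} | out {0,1,2,3,4} | ==
  [11] u=6 | in {0,1,2,3,4} | out {0,1,2,3,4} | ==

Converged values:
  [0] {1,3,4}
  [1] {0,1,2,3,4}
  [2] {0,1,4}
  [3] {1,2,3}
  [4] {0,1,2,3,4}
  [5] {0,1,2,3,4}
  [6] {0,1,2,3,4}
  [7] {2}

no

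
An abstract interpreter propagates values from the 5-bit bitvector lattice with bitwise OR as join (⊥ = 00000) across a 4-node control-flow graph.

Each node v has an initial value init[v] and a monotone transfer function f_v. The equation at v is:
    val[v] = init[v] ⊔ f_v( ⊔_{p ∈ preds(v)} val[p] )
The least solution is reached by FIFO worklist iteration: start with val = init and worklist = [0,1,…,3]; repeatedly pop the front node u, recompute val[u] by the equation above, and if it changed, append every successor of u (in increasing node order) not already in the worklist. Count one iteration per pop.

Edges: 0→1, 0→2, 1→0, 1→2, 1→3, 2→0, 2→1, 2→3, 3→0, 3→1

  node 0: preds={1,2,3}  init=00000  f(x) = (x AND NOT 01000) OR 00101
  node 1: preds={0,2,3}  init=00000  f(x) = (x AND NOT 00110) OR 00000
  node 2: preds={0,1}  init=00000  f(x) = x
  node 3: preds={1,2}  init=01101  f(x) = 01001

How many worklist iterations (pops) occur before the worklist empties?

6

Iteration log — 6 steps:
  step 1. node 0  ⊔preds=01101  new=00101  old=00000  +wl: 
  step 2. node 1  ⊔preds=01101  new=01001  old=00000  +wl: 0
  step 3. node 2  ⊔preds=01101  new=01101  old=00000  +wl: 1
  step 4. node 3  ⊔preds=01101  new=01101  stable
  step 5. node 0  ⊔preds=01101  new=00101  stable
  step 6. node 1  ⊔preds=01101  new=01001  stable

Least fixpoint reached:
  node 0: 00101
  node 1: 01001
  node 2: 01101
  node 3: 01101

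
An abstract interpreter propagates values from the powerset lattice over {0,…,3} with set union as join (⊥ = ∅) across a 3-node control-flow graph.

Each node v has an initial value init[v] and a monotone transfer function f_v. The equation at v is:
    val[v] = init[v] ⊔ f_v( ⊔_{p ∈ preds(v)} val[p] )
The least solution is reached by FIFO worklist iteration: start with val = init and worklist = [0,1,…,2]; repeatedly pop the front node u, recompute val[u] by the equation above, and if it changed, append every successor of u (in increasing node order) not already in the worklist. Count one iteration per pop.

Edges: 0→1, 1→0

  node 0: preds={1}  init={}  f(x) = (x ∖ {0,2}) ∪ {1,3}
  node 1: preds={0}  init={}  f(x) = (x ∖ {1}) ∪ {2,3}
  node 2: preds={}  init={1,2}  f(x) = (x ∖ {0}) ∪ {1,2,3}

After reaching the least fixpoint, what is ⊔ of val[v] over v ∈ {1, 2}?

{1,2,3}

Iteration log — 4 steps:
  step 1. node 0  ⊔preds={}  new={1,3}  old={}  +wl: 
  step 2. node 1  ⊔preds={1,3}  new={2,3}  old={}  +wl: 0
  step 3. node 2  ⊔preds={}  new={1,2,3}  old={1,2}  +wl: 
  step 4. node 0  ⊔preds={2,3}  new={1,3}  stable

Least fixpoint reached:
  node 0: {1,3}
  node 1: {2,3}
  node 2: {1,2,3}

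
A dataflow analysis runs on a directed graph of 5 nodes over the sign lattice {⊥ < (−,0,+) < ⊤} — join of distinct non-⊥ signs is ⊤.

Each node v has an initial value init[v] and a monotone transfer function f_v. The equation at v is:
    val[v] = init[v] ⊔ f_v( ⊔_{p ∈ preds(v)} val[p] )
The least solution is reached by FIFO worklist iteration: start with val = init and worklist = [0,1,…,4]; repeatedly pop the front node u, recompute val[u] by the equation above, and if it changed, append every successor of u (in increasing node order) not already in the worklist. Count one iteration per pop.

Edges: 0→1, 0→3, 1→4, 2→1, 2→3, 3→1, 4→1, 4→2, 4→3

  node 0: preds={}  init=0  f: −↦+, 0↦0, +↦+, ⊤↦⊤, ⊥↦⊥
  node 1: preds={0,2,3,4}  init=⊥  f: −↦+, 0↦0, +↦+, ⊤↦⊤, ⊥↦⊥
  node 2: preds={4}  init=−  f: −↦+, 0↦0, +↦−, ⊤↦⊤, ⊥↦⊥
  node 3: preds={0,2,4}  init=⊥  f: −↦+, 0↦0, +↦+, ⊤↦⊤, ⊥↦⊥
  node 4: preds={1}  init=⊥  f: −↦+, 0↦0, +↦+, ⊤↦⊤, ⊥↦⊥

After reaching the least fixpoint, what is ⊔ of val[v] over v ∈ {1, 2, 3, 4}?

Trace (9 dequeues):
  [1] u=0 | in ⊥ | out 0 | ==
  [2] u=1 | in ⊤ | out ⊤ | prev ⊥ | push {}
  [3] u=2 | in ⊥ | out − | ==
  [4] u=3 | in ⊤ | out ⊤ | prev ⊥ | push {1}
  [5] u=4 | in ⊤ | out ⊤ | prev ⊥ | push {2,3}
  [6] u=1 | in ⊤ | out ⊤ | ==
  [7] u=2 | in ⊤ | out ⊤ | prev − | push {1}
  [8] u=3 | in ⊤ | out ⊤ | ==
  [9] u=1 | in ⊤ | out ⊤ | ==

Converged values:
  [0] 0
  [1] ⊤
  [2] ⊤
  [3] ⊤
  [4] ⊤

⊤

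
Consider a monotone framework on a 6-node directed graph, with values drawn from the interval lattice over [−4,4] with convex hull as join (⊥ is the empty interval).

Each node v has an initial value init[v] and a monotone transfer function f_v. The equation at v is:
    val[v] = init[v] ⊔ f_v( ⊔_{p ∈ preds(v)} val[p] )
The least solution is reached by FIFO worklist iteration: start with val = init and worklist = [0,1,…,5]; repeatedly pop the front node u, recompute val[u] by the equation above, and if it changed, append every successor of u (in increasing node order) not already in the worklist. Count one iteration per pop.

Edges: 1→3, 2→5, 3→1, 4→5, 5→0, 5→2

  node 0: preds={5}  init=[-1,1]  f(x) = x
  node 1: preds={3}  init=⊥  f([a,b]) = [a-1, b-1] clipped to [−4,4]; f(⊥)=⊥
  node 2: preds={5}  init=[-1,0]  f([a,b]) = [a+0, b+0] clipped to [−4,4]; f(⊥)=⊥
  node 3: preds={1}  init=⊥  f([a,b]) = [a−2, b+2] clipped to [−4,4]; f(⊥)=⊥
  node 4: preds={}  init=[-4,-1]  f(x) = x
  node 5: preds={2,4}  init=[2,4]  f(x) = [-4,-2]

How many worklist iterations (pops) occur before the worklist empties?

Worklist (9 pops):
  #1 pop 0: in=[2,4] → [-1,4] (was [-1,1]); enqueue []
  #2 pop 1: in=⊥ → ⊥ (no change)
  #3 pop 2: in=[2,4] → [-1,4] (was [-1,0]); enqueue []
  #4 pop 3: in=⊥ → ⊥ (no change)
  #5 pop 4: in=⊥ → [-4,-1] (no change)
  #6 pop 5: in=[-4,4] → [-4,4] (was [2,4]); enqueue [0,2]
  #7 pop 0: in=[-4,4] → [-4,4] (was [-1,4]); enqueue []
  #8 pop 2: in=[-4,4] → [-4,4] (was [-1,4]); enqueue [5]
  #9 pop 5: in=[-4,4] → [-4,4] (no change)

Fixpoint:
  val[0] = [-4,4]
  val[1] = ⊥
  val[2] = [-4,4]
  val[3] = ⊥
  val[4] = [-4,-1]
  val[5] = [-4,4]

9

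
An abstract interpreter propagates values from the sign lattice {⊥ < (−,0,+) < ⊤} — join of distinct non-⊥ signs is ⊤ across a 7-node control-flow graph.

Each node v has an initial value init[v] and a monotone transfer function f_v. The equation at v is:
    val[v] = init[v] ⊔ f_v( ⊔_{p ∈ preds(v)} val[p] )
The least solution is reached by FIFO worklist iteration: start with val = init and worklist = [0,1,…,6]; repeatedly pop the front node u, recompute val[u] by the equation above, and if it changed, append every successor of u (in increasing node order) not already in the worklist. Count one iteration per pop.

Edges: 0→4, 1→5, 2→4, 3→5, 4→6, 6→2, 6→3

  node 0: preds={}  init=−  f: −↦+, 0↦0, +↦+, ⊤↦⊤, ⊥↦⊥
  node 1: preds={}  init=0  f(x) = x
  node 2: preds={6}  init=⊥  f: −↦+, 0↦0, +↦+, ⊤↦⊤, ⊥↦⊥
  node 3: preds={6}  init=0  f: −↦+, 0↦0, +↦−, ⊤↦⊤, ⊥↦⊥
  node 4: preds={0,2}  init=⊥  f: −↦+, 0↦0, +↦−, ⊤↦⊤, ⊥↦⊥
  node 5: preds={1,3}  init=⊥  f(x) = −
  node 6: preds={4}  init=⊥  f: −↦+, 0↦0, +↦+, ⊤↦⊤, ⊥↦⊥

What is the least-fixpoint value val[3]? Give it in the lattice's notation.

⊤

Worklist (15 pops):
  #1 pop 0: in=⊥ → − (no change)
  #2 pop 1: in=⊥ → 0 (no change)
  #3 pop 2: in=⊥ → ⊥ (no change)
  #4 pop 3: in=⊥ → 0 (no change)
  #5 pop 4: in=− → + (was ⊥); enqueue []
  #6 pop 5: in=0 → − (was ⊥); enqueue []
  #7 pop 6: in=+ → + (was ⊥); enqueue [2,3]
  #8 pop 2: in=+ → + (was ⊥); enqueue [4]
  #9 pop 3: in=+ → ⊤ (was 0); enqueue [5]
  #10 pop 4: in=⊤ → ⊤ (was +); enqueue [6]
  #11 pop 5: in=⊤ → − (no change)
  #12 pop 6: in=⊤ → ⊤ (was +); enqueue [2,3]
  #13 pop 2: in=⊤ → ⊤ (was +); enqueue [4]
  #14 pop 3: in=⊤ → ⊤ (no change)
  #15 pop 4: in=⊤ → ⊤ (no change)

Fixpoint:
  val[0] = −
  val[1] = 0
  val[2] = ⊤
  val[3] = ⊤
  val[4] = ⊤
  val[5] = −
  val[6] = ⊤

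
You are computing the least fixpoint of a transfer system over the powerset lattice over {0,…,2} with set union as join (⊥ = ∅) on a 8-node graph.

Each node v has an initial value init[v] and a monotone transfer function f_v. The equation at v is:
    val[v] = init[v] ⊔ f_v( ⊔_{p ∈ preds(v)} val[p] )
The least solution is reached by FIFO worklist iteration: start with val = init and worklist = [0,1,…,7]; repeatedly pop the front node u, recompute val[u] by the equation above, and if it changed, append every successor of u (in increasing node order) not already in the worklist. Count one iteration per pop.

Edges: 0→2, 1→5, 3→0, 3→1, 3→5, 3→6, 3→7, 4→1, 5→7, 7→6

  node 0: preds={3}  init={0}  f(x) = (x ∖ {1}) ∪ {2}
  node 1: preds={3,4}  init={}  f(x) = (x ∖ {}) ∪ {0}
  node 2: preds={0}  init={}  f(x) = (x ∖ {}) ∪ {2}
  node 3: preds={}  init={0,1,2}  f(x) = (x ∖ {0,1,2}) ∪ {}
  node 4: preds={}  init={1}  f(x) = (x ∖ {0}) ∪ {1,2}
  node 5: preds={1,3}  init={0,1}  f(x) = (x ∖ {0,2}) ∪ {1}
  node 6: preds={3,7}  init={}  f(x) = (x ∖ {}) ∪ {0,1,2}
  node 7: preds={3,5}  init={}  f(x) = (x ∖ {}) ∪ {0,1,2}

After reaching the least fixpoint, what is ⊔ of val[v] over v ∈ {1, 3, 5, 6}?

Worklist (10 pops):
  #1 pop 0: in={0,1,2} → {0,2} (was {0}); enqueue []
  #2 pop 1: in={0,1,2} → {0,1,2} (was {}); enqueue []
  #3 pop 2: in={0,2} → {0,2} (was {}); enqueue []
  #4 pop 3: in={} → {0,1,2} (no change)
  #5 pop 4: in={} → {1,2} (was {1}); enqueue [1]
  #6 pop 5: in={0,1,2} → {0,1} (no change)
  #7 pop 6: in={0,1,2} → {0,1,2} (was {}); enqueue []
  #8 pop 7: in={0,1,2} → {0,1,2} (was {}); enqueue [6]
  #9 pop 1: in={0,1,2} → {0,1,2} (no change)
  #10 pop 6: in={0,1,2} → {0,1,2} (no change)

Fixpoint:
  val[0] = {0,2}
  val[1] = {0,1,2}
  val[2] = {0,2}
  val[3] = {0,1,2}
  val[4] = {1,2}
  val[5] = {0,1}
  val[6] = {0,1,2}
  val[7] = {0,1,2}

{0,1,2}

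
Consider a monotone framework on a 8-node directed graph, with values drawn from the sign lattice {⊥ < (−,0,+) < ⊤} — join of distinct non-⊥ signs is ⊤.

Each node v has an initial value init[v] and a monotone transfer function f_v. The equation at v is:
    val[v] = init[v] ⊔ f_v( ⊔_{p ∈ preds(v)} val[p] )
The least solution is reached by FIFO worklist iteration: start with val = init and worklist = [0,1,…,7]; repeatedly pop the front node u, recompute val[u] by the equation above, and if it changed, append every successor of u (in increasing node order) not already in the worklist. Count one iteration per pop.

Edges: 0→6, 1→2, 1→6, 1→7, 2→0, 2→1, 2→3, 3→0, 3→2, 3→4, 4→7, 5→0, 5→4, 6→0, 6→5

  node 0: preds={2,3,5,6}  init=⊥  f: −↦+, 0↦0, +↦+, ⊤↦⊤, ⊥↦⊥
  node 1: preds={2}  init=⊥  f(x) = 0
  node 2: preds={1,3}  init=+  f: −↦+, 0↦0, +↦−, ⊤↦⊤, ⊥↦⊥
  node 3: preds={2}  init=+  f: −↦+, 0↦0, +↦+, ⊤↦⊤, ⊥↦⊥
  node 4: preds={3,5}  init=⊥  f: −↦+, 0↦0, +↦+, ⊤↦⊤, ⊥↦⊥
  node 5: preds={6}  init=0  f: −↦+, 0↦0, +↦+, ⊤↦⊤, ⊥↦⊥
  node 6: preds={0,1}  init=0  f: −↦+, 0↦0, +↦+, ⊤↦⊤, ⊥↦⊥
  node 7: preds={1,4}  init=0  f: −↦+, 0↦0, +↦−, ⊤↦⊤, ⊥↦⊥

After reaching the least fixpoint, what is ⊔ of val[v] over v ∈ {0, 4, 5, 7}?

⊤

Iteration log — 14 steps:
  step 1. node 0  ⊔preds=⊤  new=⊤  old=⊥  +wl: 
  step 2. node 1  ⊔preds=+  new=0  old=⊥  +wl: 
  step 3. node 2  ⊔preds=⊤  new=⊤  old=+  +wl: 0,1
  step 4. node 3  ⊔preds=⊤  new=⊤  old=+  +wl: 2
  step 5. node 4  ⊔preds=⊤  new=⊤  old=⊥  +wl: 
  step 6. node 5  ⊔preds=0  new=0  stable
  step 7. node 6  ⊔preds=⊤  new=⊤  old=0  +wl: 5
  step 8. node 7  ⊔preds=⊤  new=⊤  old=0  +wl: 
  step 9. node 0  ⊔preds=⊤  new=⊤  stable
  step 10. node 1  ⊔preds=⊤  new=0  stable
  step 11. node 2  ⊔preds=⊤  new=⊤  stable
  step 12. node 5  ⊔preds=⊤  new=⊤  old=0  +wl: 0,4
  step 13. node 0  ⊔preds=⊤  new=⊤  stable
  step 14. node 4  ⊔preds=⊤  new=⊤  stable

Least fixpoint reached:
  node 0: ⊤
  node 1: 0
  node 2: ⊤
  node 3: ⊤
  node 4: ⊤
  node 5: ⊤
  node 6: ⊤
  node 7: ⊤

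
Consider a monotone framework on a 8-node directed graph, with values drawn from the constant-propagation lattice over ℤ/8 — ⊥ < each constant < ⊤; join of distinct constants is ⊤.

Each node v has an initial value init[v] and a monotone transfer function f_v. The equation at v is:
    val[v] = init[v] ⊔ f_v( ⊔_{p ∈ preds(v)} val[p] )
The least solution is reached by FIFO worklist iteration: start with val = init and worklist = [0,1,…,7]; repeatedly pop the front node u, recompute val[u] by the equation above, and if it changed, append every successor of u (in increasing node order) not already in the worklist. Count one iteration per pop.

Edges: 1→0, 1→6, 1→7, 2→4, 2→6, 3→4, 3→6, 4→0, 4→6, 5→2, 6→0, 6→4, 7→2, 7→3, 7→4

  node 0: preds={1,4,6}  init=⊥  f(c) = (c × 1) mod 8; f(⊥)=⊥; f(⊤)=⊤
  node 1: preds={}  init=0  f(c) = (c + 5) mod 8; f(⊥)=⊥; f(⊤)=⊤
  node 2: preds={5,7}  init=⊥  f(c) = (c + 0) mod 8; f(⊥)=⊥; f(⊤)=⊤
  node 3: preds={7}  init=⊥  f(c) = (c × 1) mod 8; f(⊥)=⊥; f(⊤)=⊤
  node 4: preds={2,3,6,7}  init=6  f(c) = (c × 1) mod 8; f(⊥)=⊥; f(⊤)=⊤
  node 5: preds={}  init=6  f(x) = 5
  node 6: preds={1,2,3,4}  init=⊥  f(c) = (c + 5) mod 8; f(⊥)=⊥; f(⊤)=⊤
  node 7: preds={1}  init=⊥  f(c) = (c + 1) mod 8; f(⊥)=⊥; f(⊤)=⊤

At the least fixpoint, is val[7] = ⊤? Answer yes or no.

Trace (15 dequeues):
  [1] u=0 | in ⊤ | out ⊤ | prev ⊥ | push {}
  [2] u=1 | in ⊥ | out 0 | ==
  [3] u=2 | in 6 | out 6 | prev ⊥ | push {}
  [4] u=3 | in ⊥ | out ⊥ | ==
  [5] u=4 | in 6 | out 6 | ==
  [6] u=5 | in ⊥ | out ⊤ | prev 6 | push {2}
  [7] u=6 | in ⊤ | out ⊤ | prev ⊥ | push {0,4}
  [8] u=7 | in 0 | out 1 | prev ⊥ | push {3}
  [9] u=2 | in ⊤ | out ⊤ | prev 6 | push {6}
  [10] u=0 | in ⊤ | out ⊤ | ==
  [11] u=4 | in ⊤ | out ⊤ | prev 6 | push {0}
  [12] u=3 | in 1 | out 1 | prev ⊥ | push {4}
  [13] u=6 | in ⊤ | out ⊤ | ==
  [14] u=0 | in ⊤ | out ⊤ | ==
  [15] u=4 | in ⊤ | out ⊤ | ==

Converged values:
  [0] ⊤
  [1] 0
  [2] ⊤
  [3] 1
  [4] ⊤
  [5] ⊤
  [6] ⊤
  [7] 1

no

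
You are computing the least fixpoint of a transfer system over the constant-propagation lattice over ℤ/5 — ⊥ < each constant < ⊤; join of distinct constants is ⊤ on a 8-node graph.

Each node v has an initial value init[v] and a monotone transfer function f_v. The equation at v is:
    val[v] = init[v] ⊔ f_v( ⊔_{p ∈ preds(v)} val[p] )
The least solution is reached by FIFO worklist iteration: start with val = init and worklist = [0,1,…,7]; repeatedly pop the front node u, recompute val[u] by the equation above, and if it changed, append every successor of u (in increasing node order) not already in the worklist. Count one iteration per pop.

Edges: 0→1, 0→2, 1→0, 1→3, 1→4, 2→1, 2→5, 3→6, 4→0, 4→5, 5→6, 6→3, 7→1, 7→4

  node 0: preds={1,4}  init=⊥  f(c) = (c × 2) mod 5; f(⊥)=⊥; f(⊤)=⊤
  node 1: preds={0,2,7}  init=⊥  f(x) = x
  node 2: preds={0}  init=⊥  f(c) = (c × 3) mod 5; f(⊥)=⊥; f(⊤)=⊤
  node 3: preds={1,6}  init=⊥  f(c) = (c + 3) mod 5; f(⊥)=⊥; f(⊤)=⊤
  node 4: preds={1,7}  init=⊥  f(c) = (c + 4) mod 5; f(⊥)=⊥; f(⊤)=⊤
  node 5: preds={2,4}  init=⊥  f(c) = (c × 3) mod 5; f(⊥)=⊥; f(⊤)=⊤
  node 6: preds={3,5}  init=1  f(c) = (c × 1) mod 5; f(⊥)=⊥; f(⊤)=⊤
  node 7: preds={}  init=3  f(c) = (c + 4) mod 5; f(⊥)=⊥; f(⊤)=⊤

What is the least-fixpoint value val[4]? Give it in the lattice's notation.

⊤

Iteration log — 19 steps:
  step 1. node 0  ⊔preds=⊥  new=⊥  stable
  step 2. node 1  ⊔preds=3  new=3  old=⊥  +wl: 0
  step 3. node 2  ⊔preds=⊥  new=⊥  stable
  step 4. node 3  ⊔preds=⊤  new=⊤  old=⊥  +wl: 
  step 5. node 4  ⊔preds=3  new=2  old=⊥  +wl: 
  step 6. node 5  ⊔preds=2  new=1  old=⊥  +wl: 
  step 7. node 6  ⊔preds=⊤  new=⊤  old=1  +wl: 3
  step 8. node 7  ⊔preds=⊥  new=3  stable
  step 9. node 0  ⊔preds=⊤  new=⊤  old=⊥  +wl: 1,2
  step 10. node 3  ⊔preds=⊤  new=⊤  stable
  step 11. node 1  ⊔preds=⊤  new=⊤  old=3  +wl: 0,3,4
  step 12. node 2  ⊔preds=⊤  new=⊤  old=⊥  +wl: 1,5
  step 13. node 0  ⊔preds=⊤  new=⊤  stable
  step 14. node 3  ⊔preds=⊤  new=⊤  stable
  step 15. node 4  ⊔preds=⊤  new=⊤  old=2  +wl: 0
  step 16. node 1  ⊔preds=⊤  new=⊤  stable
  step 17. node 5  ⊔preds=⊤  new=⊤  old=1  +wl: 6
  step 18. node 0  ⊔preds=⊤  new=⊤  stable
  step 19. node 6  ⊔preds=⊤  new=⊤  stable

Least fixpoint reached:
  node 0: ⊤
  node 1: ⊤
  node 2: ⊤
  node 3: ⊤
  node 4: ⊤
  node 5: ⊤
  node 6: ⊤
  node 7: 3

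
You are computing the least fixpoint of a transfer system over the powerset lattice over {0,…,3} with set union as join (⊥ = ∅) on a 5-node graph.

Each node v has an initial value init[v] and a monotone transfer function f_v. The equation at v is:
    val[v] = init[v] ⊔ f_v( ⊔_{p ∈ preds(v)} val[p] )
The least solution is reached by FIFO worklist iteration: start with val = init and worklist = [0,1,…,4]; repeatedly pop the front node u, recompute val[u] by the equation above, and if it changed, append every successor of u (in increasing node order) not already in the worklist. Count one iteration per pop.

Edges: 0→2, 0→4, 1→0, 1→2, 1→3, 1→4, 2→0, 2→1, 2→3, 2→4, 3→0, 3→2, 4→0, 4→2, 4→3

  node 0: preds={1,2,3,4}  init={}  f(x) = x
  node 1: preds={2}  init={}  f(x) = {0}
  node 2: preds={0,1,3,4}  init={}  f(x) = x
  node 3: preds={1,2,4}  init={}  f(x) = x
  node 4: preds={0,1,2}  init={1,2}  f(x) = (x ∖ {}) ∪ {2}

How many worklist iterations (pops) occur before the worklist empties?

Trace (10 dequeues):
  [1] u=0 | in {1,2} | out {1,2} | prev {} | push {}
  [2] u=1 | in {} | out {0} | prev {} | push {0}
  [3] u=2 | in {0,1,2} | out {0,1,2} | prev {} | push {1}
  [4] u=3 | in {0,1,2} | out {0,1,2} | prev {} | push {2}
  [5] u=4 | in {0,1,2} | out {0,1,2} | prev {1,2} | push {3}
  [6] u=0 | in {0,1,2} | out {0,1,2} | prev {1,2} | push {4}
  [7] u=1 | in {0,1,2} | out {0} | ==
  [8] u=2 | in {0,1,2} | out {0,1,2} | ==
  [9] u=3 | in {0,1,2} | out {0,1,2} | ==
  [10] u=4 | in {0,1,2} | out {0,1,2} | ==

Converged values:
  [0] {0,1,2}
  [1] {0}
  [2] {0,1,2}
  [3] {0,1,2}
  [4] {0,1,2}

10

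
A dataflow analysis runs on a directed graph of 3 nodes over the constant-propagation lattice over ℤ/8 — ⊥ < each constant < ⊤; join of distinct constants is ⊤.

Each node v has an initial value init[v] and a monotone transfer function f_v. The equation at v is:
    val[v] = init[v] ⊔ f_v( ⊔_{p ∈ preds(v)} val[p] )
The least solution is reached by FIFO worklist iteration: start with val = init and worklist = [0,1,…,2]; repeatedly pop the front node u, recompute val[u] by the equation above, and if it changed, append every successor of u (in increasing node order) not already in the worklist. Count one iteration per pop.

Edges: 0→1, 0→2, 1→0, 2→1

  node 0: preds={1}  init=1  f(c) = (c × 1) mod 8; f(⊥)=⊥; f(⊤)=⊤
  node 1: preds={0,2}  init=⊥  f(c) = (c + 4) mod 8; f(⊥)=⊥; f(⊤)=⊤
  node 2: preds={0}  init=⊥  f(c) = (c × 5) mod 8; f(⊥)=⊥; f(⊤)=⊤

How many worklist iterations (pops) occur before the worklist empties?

Iteration log — 8 steps:
  step 1. node 0  ⊔preds=⊥  new=1  stable
  step 2. node 1  ⊔preds=1  new=5  old=⊥  +wl: 0
  step 3. node 2  ⊔preds=1  new=5  old=⊥  +wl: 1
  step 4. node 0  ⊔preds=5  new=⊤  old=1  +wl: 2
  step 5. node 1  ⊔preds=⊤  new=⊤  old=5  +wl: 0
  step 6. node 2  ⊔preds=⊤  new=⊤  old=5  +wl: 1
  step 7. node 0  ⊔preds=⊤  new=⊤  stable
  step 8. node 1  ⊔preds=⊤  new=⊤  stable

Least fixpoint reached:
  node 0: ⊤
  node 1: ⊤
  node 2: ⊤

8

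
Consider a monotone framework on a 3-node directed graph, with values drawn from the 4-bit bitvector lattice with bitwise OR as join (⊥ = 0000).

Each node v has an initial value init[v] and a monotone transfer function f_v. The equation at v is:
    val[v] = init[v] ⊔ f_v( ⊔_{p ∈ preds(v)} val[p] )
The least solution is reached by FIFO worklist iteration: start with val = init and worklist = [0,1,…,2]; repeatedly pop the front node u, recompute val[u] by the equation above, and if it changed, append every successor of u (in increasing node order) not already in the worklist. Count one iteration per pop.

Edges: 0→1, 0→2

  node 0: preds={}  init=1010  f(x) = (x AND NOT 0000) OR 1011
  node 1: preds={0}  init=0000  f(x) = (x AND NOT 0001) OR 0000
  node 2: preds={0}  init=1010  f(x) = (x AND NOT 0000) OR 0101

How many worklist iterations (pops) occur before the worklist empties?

3

Iteration log — 3 steps:
  step 1. node 0  ⊔preds=0000  new=1011  old=1010  +wl: 
  step 2. node 1  ⊔preds=1011  new=1010  old=0000  +wl: 
  step 3. node 2  ⊔preds=1011  new=1111  old=1010  +wl: 

Least fixpoint reached:
  node 0: 1011
  node 1: 1010
  node 2: 1111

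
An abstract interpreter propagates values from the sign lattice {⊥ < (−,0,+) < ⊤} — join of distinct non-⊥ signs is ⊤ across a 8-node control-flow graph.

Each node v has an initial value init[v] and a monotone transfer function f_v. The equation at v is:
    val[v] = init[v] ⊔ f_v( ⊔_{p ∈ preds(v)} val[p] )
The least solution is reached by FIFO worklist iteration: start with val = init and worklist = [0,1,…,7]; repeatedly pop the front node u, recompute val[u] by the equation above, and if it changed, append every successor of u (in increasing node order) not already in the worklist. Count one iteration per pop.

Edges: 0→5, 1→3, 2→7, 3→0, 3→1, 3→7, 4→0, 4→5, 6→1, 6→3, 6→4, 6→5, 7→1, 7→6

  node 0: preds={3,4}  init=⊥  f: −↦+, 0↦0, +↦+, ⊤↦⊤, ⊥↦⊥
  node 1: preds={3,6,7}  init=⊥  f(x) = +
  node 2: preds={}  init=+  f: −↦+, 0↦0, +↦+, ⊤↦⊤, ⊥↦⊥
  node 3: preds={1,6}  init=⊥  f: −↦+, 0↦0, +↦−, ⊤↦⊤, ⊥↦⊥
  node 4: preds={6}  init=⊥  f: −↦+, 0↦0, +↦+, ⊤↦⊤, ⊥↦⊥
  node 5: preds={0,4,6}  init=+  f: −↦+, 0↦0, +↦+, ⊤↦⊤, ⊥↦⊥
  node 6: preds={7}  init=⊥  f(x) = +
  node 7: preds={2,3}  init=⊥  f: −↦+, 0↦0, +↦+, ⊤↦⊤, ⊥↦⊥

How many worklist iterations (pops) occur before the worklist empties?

Iteration log — 16 steps:
  step 1. node 0  ⊔preds=⊥  new=⊥  stable
  step 2. node 1  ⊔preds=⊥  new=+  old=⊥  +wl: 
  step 3. node 2  ⊔preds=⊥  new=+  stable
  step 4. node 3  ⊔preds=+  new=−  old=⊥  +wl: 0,1
  step 5. node 4  ⊔preds=⊥  new=⊥  stable
  step 6. node 5  ⊔preds=⊥  new=+  stable
  step 7. node 6  ⊔preds=⊥  new=+  old=⊥  +wl: 3,4,5
  step 8. node 7  ⊔preds=⊤  new=⊤  old=⊥  +wl: 6
  step 9. node 0  ⊔preds=−  new=+  old=⊥  +wl: 
  step 10. node 1  ⊔preds=⊤  new=+  stable
  step 11. node 3  ⊔preds=+  new=−  stable
  step 12. node 4  ⊔preds=+  new=+  old=⊥  +wl: 0
  step 13. node 5  ⊔preds=+  new=+  stable
  step 14. node 6  ⊔preds=⊤  new=+  stable
  step 15. node 0  ⊔preds=⊤  new=⊤  old=+  +wl: 5
  step 16. node 5  ⊔preds=⊤  new=⊤  old=+  +wl: 

Least fixpoint reached:
  node 0: ⊤
  node 1: +
  node 2: +
  node 3: −
  node 4: +
  node 5: ⊤
  node 6: +
  node 7: ⊤

16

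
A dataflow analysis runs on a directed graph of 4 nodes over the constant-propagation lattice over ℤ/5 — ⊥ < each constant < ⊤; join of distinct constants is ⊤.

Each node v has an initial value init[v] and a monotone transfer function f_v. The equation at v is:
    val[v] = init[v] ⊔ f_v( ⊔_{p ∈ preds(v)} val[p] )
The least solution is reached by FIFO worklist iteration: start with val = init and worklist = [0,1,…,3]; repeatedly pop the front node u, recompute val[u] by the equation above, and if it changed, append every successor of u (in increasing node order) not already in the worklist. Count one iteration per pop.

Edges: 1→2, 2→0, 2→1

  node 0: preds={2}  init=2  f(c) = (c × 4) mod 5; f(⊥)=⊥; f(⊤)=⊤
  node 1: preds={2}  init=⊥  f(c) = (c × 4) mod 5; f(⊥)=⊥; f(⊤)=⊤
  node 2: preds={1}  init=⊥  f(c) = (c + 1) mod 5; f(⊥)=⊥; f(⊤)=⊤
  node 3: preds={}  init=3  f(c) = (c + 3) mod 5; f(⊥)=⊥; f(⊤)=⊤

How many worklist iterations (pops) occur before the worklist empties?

Worklist (4 pops):
  #1 pop 0: in=⊥ → 2 (no change)
  #2 pop 1: in=⊥ → ⊥ (no change)
  #3 pop 2: in=⊥ → ⊥ (no change)
  #4 pop 3: in=⊥ → 3 (no change)

Fixpoint:
  val[0] = 2
  val[1] = ⊥
  val[2] = ⊥
  val[3] = 3

4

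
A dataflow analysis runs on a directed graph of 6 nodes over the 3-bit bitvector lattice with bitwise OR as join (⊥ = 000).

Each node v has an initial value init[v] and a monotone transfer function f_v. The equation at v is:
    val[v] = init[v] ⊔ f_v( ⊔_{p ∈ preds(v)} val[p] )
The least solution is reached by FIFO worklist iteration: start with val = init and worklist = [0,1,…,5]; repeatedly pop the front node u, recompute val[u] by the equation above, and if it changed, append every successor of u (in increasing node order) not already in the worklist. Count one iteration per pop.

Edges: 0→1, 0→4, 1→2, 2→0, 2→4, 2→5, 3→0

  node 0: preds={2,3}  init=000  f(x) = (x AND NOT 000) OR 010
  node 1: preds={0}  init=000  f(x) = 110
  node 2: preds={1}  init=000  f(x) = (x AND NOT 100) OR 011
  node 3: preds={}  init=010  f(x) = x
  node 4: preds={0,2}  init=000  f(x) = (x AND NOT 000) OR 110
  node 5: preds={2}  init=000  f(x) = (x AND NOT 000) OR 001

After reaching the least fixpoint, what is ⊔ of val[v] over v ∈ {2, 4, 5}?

Worklist (9 pops):
  #1 pop 0: in=010 → 010 (was 000); enqueue []
  #2 pop 1: in=010 → 110 (was 000); enqueue []
  #3 pop 2: in=110 → 011 (was 000); enqueue [0]
  #4 pop 3: in=000 → 010 (no change)
  #5 pop 4: in=011 → 111 (was 000); enqueue []
  #6 pop 5: in=011 → 011 (was 000); enqueue []
  #7 pop 0: in=011 → 011 (was 010); enqueue [1,4]
  #8 pop 1: in=011 → 110 (no change)
  #9 pop 4: in=011 → 111 (no change)

Fixpoint:
  val[0] = 011
  val[1] = 110
  val[2] = 011
  val[3] = 010
  val[4] = 111
  val[5] = 011

111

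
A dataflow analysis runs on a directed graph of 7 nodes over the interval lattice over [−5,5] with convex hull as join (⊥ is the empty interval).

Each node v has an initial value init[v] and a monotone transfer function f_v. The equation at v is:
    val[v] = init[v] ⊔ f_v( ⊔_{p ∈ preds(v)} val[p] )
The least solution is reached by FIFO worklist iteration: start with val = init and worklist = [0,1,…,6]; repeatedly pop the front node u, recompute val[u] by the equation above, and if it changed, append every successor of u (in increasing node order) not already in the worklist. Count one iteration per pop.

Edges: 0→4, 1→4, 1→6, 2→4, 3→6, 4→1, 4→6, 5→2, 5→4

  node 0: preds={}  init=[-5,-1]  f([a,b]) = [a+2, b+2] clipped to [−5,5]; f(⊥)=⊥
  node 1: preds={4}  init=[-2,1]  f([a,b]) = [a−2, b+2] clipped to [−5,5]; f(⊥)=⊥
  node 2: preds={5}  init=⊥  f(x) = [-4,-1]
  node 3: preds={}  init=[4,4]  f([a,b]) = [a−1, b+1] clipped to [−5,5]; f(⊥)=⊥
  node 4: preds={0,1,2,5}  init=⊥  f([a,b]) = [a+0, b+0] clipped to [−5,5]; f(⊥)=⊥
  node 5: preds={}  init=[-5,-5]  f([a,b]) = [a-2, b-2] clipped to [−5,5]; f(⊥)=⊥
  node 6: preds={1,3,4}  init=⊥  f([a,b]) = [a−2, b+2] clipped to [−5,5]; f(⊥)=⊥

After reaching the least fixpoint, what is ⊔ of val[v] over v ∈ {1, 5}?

[-5,5]

Iteration log — 14 steps:
  step 1. node 0  ⊔preds=⊥  new=[-5,-1]  stable
  step 2. node 1  ⊔preds=⊥  new=[-2,1]  stable
  step 3. node 2  ⊔preds=[-5,-5]  new=[-4,-1]  old=⊥  +wl: 
  step 4. node 3  ⊔preds=⊥  new=[4,4]  stable
  step 5. node 4  ⊔preds=[-5,1]  new=[-5,1]  old=⊥  +wl: 1
  step 6. node 5  ⊔preds=⊥  new=[-5,-5]  stable
  step 7. node 6  ⊔preds=[-5,4]  new=[-5,5]  old=⊥  +wl: 
  step 8. node 1  ⊔preds=[-5,1]  new=[-5,3]  old=[-2,1]  +wl: 4,6
  step 9. node 4  ⊔preds=[-5,3]  new=[-5,3]  old=[-5,1]  +wl: 1
  step 10. node 6  ⊔preds=[-5,4]  new=[-5,5]  stable
  step 11. node 1  ⊔preds=[-5,3]  new=[-5,5]  old=[-5,3]  +wl: 4,6
  step 12. node 4  ⊔preds=[-5,5]  new=[-5,5]  old=[-5,3]  +wl: 1
  step 13. node 6  ⊔preds=[-5,5]  new=[-5,5]  stable
  step 14. node 1  ⊔preds=[-5,5]  new=[-5,5]  stable

Least fixpoint reached:
  node 0: [-5,-1]
  node 1: [-5,5]
  node 2: [-4,-1]
  node 3: [4,4]
  node 4: [-5,5]
  node 5: [-5,-5]
  node 6: [-5,5]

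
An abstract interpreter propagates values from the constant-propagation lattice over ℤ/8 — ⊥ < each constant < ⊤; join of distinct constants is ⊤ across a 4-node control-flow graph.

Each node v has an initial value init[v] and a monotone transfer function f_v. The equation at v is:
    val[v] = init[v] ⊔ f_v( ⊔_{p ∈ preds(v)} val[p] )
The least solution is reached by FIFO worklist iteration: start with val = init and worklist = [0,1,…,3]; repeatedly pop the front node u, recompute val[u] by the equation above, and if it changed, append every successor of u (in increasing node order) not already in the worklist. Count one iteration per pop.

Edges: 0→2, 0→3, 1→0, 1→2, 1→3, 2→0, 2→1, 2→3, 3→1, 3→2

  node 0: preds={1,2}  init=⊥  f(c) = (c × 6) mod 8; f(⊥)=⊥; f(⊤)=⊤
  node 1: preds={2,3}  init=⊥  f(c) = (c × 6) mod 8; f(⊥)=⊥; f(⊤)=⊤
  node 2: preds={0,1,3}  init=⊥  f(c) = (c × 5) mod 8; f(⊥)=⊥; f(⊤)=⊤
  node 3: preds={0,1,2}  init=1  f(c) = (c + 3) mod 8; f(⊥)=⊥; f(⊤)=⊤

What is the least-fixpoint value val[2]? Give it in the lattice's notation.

Iteration log — 9 steps:
  step 1. node 0  ⊔preds=⊥  new=⊥  stable
  step 2. node 1  ⊔preds=1  new=6  old=⊥  +wl: 0
  step 3. node 2  ⊔preds=⊤  new=⊤  old=⊥  +wl: 1
  step 4. node 3  ⊔preds=⊤  new=⊤  old=1  +wl: 2
  step 5. node 0  ⊔preds=⊤  new=⊤  old=⊥  +wl: 3
  step 6. node 1  ⊔preds=⊤  new=⊤  old=6  +wl: 0
  step 7. node 2  ⊔preds=⊤  new=⊤  stable
  step 8. node 3  ⊔preds=⊤  new=⊤  stable
  step 9. node 0  ⊔preds=⊤  new=⊤  stable

Least fixpoint reached:
  node 0: ⊤
  node 1: ⊤
  node 2: ⊤
  node 3: ⊤

⊤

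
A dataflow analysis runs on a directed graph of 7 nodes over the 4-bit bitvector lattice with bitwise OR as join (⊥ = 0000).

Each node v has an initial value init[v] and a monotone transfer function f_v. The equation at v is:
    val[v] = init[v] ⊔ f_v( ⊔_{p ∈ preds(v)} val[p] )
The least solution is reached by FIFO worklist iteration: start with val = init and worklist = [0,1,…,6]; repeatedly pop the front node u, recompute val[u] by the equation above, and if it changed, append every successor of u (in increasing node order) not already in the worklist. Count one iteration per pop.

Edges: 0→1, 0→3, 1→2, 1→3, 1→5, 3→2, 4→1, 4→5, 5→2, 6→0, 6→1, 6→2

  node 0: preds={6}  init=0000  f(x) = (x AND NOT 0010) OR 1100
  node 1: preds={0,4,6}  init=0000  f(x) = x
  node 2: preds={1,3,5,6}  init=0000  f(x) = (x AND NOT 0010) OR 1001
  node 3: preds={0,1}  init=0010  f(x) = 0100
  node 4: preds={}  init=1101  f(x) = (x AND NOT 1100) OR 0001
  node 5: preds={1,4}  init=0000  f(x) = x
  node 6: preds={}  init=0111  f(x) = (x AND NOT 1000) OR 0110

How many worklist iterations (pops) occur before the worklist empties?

8

Trace (8 dequeues):
  [1] u=0 | in 0111 | out 1101 | prev 0000 | push {}
  [2] u=1 | in 1111 | out 1111 | prev 0000 | push {}
  [3] u=2 | in 1111 | out 1101 | prev 0000 | push {}
  [4] u=3 | in 1111 | out 0110 | prev 0010 | push {2}
  [5] u=4 | in 0000 | out 1101 | ==
  [6] u=5 | in 1111 | out 1111 | prev 0000 | push {}
  [7] u=6 | in 0000 | out 0111 | ==
  [8] u=2 | in 1111 | out 1101 | ==

Converged values:
  [0] 1101
  [1] 1111
  [2] 1101
  [3] 0110
  [4] 1101
  [5] 1111
  [6] 0111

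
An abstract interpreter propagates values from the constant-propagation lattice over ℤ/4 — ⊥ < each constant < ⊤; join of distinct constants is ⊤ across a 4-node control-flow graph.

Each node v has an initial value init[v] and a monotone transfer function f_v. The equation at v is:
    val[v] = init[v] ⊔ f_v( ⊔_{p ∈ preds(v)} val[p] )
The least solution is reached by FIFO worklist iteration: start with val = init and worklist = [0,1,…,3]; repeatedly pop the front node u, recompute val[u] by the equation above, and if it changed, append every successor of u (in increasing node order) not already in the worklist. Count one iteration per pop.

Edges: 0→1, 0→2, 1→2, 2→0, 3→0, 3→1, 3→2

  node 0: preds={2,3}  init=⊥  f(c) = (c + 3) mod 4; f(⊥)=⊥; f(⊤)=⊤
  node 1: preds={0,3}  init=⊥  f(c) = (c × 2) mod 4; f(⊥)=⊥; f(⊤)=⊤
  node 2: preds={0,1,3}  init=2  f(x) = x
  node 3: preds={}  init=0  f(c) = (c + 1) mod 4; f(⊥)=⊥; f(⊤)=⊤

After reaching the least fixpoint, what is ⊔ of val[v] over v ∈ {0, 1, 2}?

⊤

Iteration log — 5 steps:
  step 1. node 0  ⊔preds=⊤  new=⊤  old=⊥  +wl: 
  step 2. node 1  ⊔preds=⊤  new=⊤  old=⊥  +wl: 
  step 3. node 2  ⊔preds=⊤  new=⊤  old=2  +wl: 0
  step 4. node 3  ⊔preds=⊥  new=0  stable
  step 5. node 0  ⊔preds=⊤  new=⊤  stable

Least fixpoint reached:
  node 0: ⊤
  node 1: ⊤
  node 2: ⊤
  node 3: 0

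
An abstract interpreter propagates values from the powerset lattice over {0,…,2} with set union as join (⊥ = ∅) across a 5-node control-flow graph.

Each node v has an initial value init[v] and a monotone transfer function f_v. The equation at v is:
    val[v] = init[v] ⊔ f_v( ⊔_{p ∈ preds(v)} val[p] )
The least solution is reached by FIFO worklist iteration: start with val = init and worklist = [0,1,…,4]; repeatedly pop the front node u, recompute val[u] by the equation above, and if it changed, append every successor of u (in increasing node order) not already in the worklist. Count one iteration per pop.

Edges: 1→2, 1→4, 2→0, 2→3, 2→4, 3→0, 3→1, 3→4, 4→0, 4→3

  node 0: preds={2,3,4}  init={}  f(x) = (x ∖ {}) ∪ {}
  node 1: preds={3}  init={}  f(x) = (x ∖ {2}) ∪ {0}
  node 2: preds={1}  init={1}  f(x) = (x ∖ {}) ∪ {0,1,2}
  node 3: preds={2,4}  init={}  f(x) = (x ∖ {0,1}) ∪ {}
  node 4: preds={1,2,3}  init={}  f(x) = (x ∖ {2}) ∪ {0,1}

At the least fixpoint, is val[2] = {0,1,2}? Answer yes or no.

Iteration log — 8 steps:
  step 1. node 0  ⊔preds={1}  new={1}  old={}  +wl: 
  step 2. node 1  ⊔preds={}  new={0}  old={}  +wl: 
  step 3. node 2  ⊔preds={0}  new={0,1,2}  old={1}  +wl: 0
  step 4. node 3  ⊔preds={0,1,2}  new={2}  old={}  +wl: 1
  step 5. node 4  ⊔preds={0,1,2}  new={0,1}  old={}  +wl: 3
  step 6. node 0  ⊔preds={0,1,2}  new={0,1,2}  old={1}  +wl: 
  step 7. node 1  ⊔preds={2}  new={0}  stable
  step 8. node 3  ⊔preds={0,1,2}  new={2}  stable

Least fixpoint reached:
  node 0: {0,1,2}
  node 1: {0}
  node 2: {0,1,2}
  node 3: {2}
  node 4: {0,1}

yes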